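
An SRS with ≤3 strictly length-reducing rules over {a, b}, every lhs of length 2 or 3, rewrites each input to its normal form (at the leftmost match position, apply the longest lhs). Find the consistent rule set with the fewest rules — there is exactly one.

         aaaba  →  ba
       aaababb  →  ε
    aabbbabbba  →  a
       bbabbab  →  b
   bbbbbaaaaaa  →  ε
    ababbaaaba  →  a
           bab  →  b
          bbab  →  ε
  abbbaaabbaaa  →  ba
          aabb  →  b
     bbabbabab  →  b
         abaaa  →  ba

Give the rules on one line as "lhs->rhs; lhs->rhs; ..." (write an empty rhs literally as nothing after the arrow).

aa->b; ab->; bb->

  | aaaba => baba => ba
  | aaababb => bababb => babb => bb => ε
  | aabbbabbba => bbbbabbba => bbabbba => abbba => bba => a
  | bbabbab => abbab => bab => b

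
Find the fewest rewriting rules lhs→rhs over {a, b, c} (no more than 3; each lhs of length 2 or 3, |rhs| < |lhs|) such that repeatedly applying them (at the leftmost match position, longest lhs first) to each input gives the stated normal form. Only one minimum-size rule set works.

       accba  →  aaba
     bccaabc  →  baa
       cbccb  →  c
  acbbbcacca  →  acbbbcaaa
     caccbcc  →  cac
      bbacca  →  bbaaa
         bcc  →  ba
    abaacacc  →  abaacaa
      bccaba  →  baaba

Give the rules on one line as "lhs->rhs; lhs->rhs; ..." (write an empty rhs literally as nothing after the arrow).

abc->; bab->; cc->a

  | accba => aaba
  | bccaabc => baaabc => baa
  | cbccb => cbab => c
  | acbbbcacca => acbbbcaaa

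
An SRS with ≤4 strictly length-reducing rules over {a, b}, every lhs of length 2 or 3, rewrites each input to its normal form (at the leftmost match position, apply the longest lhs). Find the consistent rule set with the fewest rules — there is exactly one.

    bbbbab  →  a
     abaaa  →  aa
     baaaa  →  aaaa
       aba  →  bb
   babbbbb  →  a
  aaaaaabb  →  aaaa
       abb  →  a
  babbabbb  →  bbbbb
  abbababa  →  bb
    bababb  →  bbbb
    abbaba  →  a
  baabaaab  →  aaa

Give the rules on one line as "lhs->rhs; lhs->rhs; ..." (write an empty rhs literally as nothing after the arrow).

aab->a; ab->a; aba->bb; ba->a

  | bbbbab => bbbab => bbab => bab => ab => a
  | abaaa => bbaa => baa => aa
  | baaaa => aaaa
  | aba => bb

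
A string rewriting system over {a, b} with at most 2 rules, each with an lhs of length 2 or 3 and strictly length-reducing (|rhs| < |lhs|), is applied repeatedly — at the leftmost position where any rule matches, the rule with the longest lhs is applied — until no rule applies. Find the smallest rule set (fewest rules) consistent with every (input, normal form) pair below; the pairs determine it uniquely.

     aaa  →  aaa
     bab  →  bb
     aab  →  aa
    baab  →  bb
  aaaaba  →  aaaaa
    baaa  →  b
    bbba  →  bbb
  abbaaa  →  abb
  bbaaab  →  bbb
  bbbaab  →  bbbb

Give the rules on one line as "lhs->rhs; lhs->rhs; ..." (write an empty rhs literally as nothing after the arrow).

aab->aa; ba->b

  | aaa
  | bab => bb
  | aab => aa
  | baab => bab => bb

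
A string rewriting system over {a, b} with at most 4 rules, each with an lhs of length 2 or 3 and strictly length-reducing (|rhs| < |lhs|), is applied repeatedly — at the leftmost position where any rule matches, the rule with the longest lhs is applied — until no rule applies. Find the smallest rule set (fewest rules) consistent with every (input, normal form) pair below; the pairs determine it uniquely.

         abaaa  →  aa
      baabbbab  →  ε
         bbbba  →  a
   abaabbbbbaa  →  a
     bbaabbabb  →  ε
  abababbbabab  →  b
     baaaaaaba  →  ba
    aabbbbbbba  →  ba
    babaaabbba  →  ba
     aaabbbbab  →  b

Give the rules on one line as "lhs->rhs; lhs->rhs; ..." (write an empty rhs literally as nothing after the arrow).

  | abaaa => baaa => aa
  | baabbbab => abbbab => bbbab => bab => bb => ε
  | bbbba => bba => a
  | abaabbbbbaa => baabbbbbaa => abbbbbaa => bbbbbaa => bbbaa => baa => a

ab->b; baa->a; bb->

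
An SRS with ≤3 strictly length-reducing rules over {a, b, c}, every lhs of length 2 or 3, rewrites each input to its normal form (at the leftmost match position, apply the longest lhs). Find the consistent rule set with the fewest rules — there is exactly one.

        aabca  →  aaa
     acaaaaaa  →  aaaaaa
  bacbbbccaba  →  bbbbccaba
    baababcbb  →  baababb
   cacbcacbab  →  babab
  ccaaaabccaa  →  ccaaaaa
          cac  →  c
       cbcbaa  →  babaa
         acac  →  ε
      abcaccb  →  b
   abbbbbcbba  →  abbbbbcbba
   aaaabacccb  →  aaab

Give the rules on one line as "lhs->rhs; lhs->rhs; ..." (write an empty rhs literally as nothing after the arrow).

abc->a; ac->; cbc->ba

  | aabca => aaa
  | acaaaaaa => aaaaaa
  | bacbbbccaba => bbbbccaba
  | baababcbb => baababb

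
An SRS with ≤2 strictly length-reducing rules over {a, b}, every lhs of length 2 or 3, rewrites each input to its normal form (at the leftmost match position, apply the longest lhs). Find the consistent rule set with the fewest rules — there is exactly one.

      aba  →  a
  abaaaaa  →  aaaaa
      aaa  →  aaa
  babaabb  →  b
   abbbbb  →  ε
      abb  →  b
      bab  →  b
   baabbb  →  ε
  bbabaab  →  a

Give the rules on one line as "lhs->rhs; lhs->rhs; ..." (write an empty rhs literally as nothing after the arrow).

ab->; bb->

  | aba => a
  | abaaaaa => aaaaa
  | aaa
  | babaabb => baabb => bab => b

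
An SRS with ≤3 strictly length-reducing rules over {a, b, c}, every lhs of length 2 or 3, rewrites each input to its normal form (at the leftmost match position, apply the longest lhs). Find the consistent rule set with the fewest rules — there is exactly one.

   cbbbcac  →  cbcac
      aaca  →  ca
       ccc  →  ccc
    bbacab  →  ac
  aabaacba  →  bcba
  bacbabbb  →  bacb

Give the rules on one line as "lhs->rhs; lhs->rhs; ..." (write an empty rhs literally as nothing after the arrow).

aa->; ab->; bb->

  | cbbbcac => cbcac
  | aaca => ca
  | ccc
  | bbacab => acab => ac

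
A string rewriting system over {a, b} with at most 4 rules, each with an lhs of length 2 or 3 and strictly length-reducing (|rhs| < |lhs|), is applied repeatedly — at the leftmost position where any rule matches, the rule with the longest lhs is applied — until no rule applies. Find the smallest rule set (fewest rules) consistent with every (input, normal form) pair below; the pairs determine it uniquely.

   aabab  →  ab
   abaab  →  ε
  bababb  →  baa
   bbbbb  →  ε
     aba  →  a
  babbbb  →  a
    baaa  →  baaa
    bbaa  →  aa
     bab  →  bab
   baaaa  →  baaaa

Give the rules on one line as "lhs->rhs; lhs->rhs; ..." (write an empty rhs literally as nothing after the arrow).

aab->; aba->a; bb->a; bba->a

  | aabab => ab
  | abaab => aab => ε
  | bababb => babb => baa
  | bbbbb => abbb => aab => ε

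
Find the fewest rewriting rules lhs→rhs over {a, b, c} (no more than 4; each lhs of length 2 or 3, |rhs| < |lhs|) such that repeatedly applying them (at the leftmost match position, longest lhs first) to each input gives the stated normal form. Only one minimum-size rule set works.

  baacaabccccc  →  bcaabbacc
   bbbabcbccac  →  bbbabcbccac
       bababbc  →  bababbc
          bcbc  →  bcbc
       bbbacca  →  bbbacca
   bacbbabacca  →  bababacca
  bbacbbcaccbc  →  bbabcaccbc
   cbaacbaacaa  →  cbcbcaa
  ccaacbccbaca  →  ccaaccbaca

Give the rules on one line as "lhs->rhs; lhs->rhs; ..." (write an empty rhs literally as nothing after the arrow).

  | baacaabccccc => bcaabccccc => bcaabbacc
  | bbbabcbccac
  | bababbc
  | bcbc

acb->a; baa->b; ccc->ba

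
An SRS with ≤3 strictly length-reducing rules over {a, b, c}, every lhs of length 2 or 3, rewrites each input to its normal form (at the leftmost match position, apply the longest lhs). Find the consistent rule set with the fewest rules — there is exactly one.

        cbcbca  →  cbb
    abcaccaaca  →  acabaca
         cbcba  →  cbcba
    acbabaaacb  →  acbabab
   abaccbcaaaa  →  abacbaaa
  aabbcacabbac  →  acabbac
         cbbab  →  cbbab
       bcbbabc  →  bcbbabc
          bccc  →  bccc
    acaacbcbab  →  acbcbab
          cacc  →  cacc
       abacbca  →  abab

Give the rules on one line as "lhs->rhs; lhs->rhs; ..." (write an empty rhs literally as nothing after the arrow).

  | cbcbca => cbcca => cbb
  | abcaccaaca => acaccaaca => acabaca
  | cbcba
  | acbabaaacb => acbabab

aac->; bca->ca; cca->b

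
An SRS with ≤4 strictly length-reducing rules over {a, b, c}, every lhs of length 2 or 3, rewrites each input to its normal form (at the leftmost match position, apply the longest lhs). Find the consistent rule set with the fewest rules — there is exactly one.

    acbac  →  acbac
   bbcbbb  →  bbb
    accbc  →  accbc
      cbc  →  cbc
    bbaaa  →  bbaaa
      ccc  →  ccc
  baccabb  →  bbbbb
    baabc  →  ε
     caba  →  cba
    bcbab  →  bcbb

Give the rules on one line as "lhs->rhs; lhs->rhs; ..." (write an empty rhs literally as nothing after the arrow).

ab->b; bbc->; cca->bb

  | acbac
  | bbcbbb => bbb
  | accbc
  | cbc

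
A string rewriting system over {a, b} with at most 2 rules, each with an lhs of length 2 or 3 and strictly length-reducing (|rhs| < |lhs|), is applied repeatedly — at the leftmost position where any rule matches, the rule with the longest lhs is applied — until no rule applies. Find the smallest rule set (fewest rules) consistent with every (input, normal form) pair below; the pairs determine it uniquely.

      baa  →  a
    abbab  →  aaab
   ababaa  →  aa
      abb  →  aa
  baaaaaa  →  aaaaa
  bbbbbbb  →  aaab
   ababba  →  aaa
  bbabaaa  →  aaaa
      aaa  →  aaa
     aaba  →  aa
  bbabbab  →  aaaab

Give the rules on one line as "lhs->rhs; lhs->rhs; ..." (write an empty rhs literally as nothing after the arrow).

ba->; bb->a

  | baa => a
  | abbab => aaab
  | ababaa => abaa => aa
  | abb => aa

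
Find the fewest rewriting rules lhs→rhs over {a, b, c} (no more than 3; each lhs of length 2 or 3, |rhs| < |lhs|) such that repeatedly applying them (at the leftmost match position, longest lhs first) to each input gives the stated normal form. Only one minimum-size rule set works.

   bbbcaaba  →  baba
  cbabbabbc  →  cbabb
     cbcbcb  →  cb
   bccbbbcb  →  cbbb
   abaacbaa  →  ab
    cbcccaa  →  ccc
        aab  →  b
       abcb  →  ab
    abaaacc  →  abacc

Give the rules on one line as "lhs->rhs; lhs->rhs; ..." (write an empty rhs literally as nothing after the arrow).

  | bbbcaaba => bbaaba => baba
  | cbabbabbc => cbabbbc => cbabb
  | cbcbcb => cbcb => cb
  | bccbbbcb => cbbbcb => cbbb

aa->; bba->b; bc->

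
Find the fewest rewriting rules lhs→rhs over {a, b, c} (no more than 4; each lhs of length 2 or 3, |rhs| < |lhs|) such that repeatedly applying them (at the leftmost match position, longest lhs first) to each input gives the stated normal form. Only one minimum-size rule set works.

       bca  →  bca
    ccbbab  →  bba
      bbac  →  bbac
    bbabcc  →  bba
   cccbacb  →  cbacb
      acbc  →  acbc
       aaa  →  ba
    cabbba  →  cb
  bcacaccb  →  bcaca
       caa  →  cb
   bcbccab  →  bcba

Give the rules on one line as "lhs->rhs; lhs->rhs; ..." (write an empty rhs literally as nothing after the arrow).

aa->b; ab->a; cc->

  | bca
  | ccbbab => bbab => bba
  | bbac
  | bbabcc => bbacc => bba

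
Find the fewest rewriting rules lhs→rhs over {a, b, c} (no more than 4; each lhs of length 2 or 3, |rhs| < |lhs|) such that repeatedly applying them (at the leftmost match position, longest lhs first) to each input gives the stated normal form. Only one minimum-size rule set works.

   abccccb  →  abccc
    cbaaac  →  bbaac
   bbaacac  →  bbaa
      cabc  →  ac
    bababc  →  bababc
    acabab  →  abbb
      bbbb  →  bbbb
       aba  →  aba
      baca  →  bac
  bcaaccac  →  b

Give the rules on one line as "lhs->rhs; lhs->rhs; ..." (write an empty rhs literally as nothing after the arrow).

  | abccccb => abccca => abccc
  | cbaaac => bbaac
  | bbaacac => bbaa
  | cabc => cbc => ac

ca->c; cac->; cb->a; cba->bb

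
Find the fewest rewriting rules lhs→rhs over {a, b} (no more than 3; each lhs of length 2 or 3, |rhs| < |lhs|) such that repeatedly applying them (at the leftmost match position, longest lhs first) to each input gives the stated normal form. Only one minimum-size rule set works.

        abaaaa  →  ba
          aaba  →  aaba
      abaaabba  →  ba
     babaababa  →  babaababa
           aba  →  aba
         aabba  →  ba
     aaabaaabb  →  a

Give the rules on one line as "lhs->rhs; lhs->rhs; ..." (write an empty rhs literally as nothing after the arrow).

  | abaaaa => abbaa => aaa => ba
  | aaba
  | abaaabba => abbabba => aabba => aaa => ba
  | babaababa

aaa->ba; bb->a; bba->a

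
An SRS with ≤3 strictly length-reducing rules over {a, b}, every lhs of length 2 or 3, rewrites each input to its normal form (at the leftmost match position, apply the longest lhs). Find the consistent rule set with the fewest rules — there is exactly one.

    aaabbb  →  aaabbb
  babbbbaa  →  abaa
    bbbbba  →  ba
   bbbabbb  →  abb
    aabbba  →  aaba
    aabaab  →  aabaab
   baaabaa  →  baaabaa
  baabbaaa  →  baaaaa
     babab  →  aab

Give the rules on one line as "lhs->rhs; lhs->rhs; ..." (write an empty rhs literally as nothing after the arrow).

  | aaabbb
  | babbbbaa => abbbaa => abaa
  | bbbbba => bbba => ba
  | bbbabbb => babbb => abb

bab->a; bba->a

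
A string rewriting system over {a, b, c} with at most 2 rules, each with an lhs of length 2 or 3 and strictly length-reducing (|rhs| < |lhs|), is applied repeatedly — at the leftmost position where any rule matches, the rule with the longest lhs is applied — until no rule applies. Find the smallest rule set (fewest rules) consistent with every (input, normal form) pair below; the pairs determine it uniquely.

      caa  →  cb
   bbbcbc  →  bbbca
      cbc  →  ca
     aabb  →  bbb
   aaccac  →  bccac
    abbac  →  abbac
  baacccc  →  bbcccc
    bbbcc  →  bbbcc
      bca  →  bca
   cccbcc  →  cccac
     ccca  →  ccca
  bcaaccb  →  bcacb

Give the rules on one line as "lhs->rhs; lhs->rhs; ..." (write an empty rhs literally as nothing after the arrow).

aa->b; cbc->ca

  | caa => cb
  | bbbcbc => bbbca
  | cbc => ca
  | aabb => bbb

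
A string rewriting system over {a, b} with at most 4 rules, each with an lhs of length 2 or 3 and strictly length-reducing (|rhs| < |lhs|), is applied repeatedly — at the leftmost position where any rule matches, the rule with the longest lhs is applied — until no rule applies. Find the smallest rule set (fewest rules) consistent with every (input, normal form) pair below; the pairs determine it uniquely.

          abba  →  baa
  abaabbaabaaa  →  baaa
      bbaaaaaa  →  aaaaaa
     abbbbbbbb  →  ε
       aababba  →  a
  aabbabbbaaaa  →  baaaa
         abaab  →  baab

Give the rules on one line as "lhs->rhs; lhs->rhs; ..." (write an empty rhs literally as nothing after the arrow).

  | abba => baa
  | abaabbaabaaa => baabbaabaaa => babaaabaaa => baaabaaa => baabaaa => babaaa => baaa
  | bbaaaaaa => aaaaaa
  | abbbbbbbb => babbbbbb => bbbbbb => bbbb => bb => ε

aba->ba; abb->ba; bab->b; bb->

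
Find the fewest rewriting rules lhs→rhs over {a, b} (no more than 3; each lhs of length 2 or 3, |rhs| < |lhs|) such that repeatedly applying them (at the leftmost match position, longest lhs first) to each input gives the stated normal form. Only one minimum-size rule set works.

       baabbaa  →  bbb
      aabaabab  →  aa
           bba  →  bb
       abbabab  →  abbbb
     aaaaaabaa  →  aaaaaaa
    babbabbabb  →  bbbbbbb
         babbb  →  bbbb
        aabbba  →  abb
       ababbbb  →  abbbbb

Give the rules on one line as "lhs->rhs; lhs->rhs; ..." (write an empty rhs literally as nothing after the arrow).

aab->a; ba->b

  | baabbaa => babbaa => bbbaa => bbba => bbb
  | aabaabab => aaabab => aaab => aa
  | bba => bb
  | abbabab => abbbab => abbbb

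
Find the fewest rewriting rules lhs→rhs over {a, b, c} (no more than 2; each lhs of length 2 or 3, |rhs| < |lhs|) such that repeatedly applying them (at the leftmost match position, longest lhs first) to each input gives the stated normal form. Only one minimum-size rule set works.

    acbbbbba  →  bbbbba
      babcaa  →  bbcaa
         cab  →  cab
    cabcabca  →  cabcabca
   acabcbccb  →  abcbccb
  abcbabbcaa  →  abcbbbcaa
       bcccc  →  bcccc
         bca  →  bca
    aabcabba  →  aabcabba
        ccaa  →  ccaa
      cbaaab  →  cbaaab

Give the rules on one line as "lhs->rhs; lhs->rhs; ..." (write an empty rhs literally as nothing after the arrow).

  | acbbbbba => bbbbba
  | babcaa => bbcaa
  | cab
  | cabcabca

ac->; bab->bb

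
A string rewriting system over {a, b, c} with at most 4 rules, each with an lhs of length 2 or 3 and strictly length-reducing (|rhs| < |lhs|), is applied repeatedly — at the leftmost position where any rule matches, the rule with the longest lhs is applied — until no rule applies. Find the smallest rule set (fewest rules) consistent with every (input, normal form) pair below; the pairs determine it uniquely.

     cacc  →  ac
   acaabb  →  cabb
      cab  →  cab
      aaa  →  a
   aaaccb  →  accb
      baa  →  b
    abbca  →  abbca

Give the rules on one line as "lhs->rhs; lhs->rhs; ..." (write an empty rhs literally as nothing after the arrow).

aa->; aca->c; cac->a

  | cacc => ac
  | acaabb => cabb
  | cab
  | aaa => a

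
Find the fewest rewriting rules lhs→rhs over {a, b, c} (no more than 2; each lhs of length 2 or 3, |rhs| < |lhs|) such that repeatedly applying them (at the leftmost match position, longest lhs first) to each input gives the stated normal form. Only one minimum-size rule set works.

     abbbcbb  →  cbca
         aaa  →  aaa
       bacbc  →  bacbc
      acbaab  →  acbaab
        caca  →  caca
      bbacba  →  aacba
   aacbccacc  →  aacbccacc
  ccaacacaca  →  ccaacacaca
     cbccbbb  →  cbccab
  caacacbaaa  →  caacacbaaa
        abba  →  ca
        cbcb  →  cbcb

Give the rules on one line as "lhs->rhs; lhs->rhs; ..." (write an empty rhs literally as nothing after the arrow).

  | abbbcbb => cbcbb => cbca
  | aaa
  | bacbc
  | acbaab

abb->c; bb->a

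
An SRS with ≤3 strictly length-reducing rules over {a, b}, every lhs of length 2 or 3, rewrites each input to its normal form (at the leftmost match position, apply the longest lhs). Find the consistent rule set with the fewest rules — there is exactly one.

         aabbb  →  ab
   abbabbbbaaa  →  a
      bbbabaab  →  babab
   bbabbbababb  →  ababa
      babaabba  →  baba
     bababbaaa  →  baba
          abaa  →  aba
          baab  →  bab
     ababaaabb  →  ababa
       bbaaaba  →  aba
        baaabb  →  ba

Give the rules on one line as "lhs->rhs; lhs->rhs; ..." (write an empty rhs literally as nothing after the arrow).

aa->a; bb->

  | aabbb => abbb => ab
  | abbabbbbaaa => aabbbbaaa => abbbbaaa => abbaaa => aaaa => aaa => aa => a
  | bbbabaab => babaab => babab
  | bbabbbababb => abbbababb => abababb => ababa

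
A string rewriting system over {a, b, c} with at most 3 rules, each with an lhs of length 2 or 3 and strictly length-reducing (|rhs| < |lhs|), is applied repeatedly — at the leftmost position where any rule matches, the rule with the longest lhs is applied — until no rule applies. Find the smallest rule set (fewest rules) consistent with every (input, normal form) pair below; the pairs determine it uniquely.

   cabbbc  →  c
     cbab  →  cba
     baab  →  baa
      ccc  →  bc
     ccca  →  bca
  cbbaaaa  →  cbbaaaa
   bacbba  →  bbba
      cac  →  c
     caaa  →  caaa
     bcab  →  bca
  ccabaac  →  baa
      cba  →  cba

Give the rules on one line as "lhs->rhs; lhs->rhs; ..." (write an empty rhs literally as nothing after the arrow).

  | cabbbc => cabbc => cabc => cac => c
  | cbab => cba
  | baab => baa
  | ccc => bc

ab->a; ac->; cc->b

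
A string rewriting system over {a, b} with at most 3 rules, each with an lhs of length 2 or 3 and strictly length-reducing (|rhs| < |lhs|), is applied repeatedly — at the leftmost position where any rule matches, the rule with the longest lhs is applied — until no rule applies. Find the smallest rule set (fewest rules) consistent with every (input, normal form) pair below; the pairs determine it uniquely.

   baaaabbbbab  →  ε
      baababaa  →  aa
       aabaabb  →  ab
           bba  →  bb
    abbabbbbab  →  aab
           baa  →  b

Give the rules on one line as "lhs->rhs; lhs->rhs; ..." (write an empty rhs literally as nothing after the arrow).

aba->bb; ba->b; bbb->

  | baaaabbbbab => baaabbbbab => baabbbbab => babbbbab => bbbbbab => bbab => bbb => ε
  | baababaa => bababaa => bbabaa => bbbaa => aa
  | aabaabb => abbabb => abbbb => ab
  | bba => bb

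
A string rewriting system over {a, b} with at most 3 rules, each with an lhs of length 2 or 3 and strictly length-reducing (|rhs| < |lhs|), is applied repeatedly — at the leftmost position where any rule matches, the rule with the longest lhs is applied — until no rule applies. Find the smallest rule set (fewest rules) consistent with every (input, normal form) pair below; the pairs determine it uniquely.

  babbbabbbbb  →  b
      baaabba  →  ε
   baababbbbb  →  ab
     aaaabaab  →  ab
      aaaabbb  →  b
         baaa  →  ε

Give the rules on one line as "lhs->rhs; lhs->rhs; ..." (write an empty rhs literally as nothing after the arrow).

  | babbbabbbbb => bbbabbbbb => bbabbbbb => babbbbb => bbbbb => bbbb => bbb => bb => b
  | baaabba => aabba => bba => ba => ε
  | baababbbbb => ababbbbb => abbbbb => abbbb => abbb => abb => ab
  | aaaabaab => aabaab => baab => ab

aa->; ba->; bb->b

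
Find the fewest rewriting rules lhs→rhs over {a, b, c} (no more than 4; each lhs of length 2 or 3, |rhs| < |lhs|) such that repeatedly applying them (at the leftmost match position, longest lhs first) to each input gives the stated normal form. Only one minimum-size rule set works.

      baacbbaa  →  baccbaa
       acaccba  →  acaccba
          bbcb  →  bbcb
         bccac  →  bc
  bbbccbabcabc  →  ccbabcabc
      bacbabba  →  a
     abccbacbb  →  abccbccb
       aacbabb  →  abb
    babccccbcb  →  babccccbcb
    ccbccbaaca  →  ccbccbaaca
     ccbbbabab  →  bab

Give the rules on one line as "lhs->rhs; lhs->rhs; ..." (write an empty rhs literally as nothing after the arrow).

  | baacbbaa => baccbaa
  | acaccba
  | bbcb
  | bccac => bc

acb->cc; bbb->; cca->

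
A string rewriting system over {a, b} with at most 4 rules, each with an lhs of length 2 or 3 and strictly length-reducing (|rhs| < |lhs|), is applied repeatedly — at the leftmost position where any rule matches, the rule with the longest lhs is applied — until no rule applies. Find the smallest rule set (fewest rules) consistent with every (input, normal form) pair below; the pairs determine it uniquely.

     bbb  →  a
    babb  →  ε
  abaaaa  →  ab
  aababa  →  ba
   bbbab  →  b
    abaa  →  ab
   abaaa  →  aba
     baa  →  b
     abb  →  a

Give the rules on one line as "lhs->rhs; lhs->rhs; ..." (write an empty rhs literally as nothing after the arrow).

aa->; bab->b; bb->; bbb->a

  | bbb => a
  | babb => bb => ε
  | abaaaa => abaa => ab
  | aababa => baba => ba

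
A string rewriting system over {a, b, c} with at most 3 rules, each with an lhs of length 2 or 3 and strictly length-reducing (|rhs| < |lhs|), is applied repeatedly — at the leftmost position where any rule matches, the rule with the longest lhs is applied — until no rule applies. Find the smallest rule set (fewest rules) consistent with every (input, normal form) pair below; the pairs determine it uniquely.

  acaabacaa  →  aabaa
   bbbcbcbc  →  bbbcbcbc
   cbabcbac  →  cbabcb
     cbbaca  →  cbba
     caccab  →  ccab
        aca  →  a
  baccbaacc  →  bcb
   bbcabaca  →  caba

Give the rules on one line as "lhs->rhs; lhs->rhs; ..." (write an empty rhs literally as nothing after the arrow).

ac->; bca->ca

  | acaabacaa => aabacaa => aabaa
  | bbbcbcbc
  | cbabcbac => cbabcb
  | cbbaca => cbba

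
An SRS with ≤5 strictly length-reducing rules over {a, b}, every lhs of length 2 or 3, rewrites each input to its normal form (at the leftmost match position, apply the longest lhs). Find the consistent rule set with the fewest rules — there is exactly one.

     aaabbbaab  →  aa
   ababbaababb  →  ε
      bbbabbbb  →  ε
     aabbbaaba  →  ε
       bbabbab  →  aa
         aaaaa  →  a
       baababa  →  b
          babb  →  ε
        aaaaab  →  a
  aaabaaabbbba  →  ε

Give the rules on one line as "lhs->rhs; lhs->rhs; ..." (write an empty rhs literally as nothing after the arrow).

aaa->b; ab->a; ba->; bb->

  | aaabbbaab => bbbbaab => bbaab => aab => aa
  | ababbaababb => aabbaababb => aabaababb => aaaababb => bababb => babb => bb => ε
  | bbbabbbb => babbbb => bbbb => bb => ε
  | aabbbaaba => aabbaaba => aabaaba => aaaaba => baba => ba => ε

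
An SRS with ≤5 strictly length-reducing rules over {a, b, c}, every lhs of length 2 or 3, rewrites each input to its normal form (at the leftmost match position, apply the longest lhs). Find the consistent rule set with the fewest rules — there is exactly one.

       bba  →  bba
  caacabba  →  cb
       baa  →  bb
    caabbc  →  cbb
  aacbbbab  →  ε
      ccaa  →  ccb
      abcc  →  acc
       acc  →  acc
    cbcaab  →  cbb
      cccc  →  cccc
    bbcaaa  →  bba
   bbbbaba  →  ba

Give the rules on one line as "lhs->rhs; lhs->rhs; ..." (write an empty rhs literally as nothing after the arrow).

aa->b; ab->a; bab->cc; bc->

  | bba
  | caacabba => cbcabba => cabba => caba => caa => cb
  | baa => bb
  | caabbc => cbbbc => cbb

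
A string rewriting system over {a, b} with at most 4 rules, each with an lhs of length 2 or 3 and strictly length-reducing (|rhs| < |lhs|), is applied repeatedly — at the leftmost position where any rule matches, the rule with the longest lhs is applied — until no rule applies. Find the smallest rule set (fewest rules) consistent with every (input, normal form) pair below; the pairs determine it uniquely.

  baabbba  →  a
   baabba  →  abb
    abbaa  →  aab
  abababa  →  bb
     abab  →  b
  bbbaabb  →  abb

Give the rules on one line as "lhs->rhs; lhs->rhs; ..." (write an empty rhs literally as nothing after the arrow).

  | baabbba => bbbbba => abbba => aaba => a
  | baabba => bbbba => abba => abb
  | abbaa => abbb => aab
  | abababa => baba => bba => bb

aba->; ba->b; baa->bb; bbb->ab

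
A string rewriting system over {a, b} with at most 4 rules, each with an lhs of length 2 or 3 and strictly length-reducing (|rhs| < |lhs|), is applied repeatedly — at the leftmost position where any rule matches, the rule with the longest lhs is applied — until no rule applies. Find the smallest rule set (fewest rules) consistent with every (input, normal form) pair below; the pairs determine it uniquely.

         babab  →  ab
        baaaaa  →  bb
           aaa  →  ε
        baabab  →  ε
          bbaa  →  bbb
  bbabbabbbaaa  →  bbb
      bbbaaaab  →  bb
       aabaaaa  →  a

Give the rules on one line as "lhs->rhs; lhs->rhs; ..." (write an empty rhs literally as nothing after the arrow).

aa->b; aaa->; aab->; bab->

  | babab => ab
  | baaaaa => baa => bb
  | aaa => ε
  | baabab => bab => ε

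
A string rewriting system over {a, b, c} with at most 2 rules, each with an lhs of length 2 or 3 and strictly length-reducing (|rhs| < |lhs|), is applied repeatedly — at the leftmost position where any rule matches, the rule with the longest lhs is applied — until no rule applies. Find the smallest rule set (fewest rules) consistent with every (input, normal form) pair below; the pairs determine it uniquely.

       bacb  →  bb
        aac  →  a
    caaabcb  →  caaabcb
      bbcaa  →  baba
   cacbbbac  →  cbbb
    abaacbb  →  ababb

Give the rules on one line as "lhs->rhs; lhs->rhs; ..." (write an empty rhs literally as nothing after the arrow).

ac->; bca->ab

  | bacb => bb
  | aac => a
  | caaabcb
  | bbcaa => baba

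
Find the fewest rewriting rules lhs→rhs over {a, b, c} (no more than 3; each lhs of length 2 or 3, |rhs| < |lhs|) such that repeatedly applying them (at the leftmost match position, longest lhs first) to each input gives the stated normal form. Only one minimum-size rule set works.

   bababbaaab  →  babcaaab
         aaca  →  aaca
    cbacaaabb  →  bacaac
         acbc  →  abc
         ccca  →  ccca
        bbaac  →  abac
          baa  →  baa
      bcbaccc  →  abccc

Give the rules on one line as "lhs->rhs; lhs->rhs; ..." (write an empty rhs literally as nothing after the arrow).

  | bababbaaab => babcaaab
  | aaca
  | cbacaaabb => bacaaabb => bacaac
  | acbc => abc

abb->c; bba->ab; cb->b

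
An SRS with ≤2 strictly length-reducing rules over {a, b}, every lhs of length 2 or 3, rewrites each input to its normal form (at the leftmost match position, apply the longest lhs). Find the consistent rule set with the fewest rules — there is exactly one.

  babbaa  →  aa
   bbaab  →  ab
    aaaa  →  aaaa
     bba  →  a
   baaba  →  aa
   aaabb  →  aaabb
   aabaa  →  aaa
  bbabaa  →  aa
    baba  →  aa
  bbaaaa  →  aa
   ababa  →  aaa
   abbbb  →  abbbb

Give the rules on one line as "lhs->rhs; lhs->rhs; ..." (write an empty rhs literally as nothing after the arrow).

ba->a; baa->a

  | babbaa => abbaa => aba => aa
  | bbaab => bab => ab
  | aaaa
  | bba => ba => a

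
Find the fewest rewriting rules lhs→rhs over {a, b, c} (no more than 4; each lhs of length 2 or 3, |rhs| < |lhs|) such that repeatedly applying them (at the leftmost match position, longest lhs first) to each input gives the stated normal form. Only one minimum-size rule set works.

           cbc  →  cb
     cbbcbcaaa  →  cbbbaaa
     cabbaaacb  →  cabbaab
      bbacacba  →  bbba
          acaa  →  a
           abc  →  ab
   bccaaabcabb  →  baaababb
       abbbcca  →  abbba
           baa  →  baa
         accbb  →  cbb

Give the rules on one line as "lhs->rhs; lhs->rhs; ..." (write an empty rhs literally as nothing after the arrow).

ac->; aca->; bc->b

  | cbc => cb
  | cbbcbcaaa => cbbbcaaa => cbbbaaa
  | cabbaaacb => cabbaab
  | bbacacba => bbcba => bbba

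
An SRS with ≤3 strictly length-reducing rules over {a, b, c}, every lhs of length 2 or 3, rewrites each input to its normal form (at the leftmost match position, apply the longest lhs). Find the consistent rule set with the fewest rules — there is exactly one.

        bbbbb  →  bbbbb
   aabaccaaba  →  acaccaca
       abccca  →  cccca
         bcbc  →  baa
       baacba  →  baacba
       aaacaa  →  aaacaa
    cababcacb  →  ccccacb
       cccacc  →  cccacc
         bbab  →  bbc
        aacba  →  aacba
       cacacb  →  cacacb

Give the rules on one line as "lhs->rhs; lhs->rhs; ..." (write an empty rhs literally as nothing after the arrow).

  | bbbbb
  | aabaccaaba => acaccaaba => acaccaca
  | abccca => cccca
  | bcbc => baa

ab->c; cbc->aa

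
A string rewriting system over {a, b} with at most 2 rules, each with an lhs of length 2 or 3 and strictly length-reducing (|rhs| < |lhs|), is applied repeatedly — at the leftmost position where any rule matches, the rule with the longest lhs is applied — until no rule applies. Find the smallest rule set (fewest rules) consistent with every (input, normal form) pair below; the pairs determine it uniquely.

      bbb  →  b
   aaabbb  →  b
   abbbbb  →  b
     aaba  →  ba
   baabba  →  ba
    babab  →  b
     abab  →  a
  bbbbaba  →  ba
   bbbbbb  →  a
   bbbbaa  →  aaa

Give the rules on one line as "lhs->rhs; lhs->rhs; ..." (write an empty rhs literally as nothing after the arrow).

  | bbb => ab => b
  | aaabbb => aabbb => abbb => bbb => ab => b
  | abbbbb => bbbbb => abbb => bbb => ab => b
  | aaba => aba => ba

ab->b; bb->a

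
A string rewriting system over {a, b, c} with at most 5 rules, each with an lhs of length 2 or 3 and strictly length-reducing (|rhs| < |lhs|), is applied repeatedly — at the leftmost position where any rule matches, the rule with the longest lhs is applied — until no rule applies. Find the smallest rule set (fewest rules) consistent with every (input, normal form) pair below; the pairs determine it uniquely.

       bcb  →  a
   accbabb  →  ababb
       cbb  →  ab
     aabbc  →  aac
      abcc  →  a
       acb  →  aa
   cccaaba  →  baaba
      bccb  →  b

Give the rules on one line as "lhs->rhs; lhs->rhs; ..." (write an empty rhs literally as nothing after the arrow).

  | bcb => cb => a
  | accbabb => ababb
  | cbb => ab
  | aabbc => aabc => aac

bc->c; cb->a; cc->; ccc->b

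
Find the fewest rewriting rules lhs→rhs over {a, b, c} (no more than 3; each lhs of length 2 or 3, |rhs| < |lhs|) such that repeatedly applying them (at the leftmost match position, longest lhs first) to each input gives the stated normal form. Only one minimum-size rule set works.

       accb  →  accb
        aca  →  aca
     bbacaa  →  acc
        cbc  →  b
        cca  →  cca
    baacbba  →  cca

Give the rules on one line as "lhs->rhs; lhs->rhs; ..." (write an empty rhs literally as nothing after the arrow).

aa->c; ba->a; cbc->b

  | accb
  | aca
  | bbacaa => bacaa => acaa => acc
  | cbc => b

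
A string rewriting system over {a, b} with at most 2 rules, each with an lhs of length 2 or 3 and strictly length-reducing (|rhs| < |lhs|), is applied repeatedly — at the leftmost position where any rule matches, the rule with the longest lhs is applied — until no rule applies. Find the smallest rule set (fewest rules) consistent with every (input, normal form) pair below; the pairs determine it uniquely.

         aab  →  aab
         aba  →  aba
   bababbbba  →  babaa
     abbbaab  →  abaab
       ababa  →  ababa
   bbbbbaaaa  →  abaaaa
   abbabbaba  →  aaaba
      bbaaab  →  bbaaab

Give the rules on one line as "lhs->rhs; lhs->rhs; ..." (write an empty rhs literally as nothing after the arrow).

abb->a; bbb->ab

  | aab
  | aba
  | bababbbba => bababba => babaa
  | abbbaab => abaab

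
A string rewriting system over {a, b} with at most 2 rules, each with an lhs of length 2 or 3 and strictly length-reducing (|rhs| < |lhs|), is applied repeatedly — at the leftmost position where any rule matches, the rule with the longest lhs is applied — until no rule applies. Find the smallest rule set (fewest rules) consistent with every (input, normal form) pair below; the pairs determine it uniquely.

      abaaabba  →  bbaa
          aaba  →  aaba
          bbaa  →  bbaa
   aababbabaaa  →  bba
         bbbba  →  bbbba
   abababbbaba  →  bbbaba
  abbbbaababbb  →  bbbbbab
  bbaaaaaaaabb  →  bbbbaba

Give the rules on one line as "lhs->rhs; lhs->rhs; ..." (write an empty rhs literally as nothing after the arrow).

aaa->b; abb->ba

  | abaaabba => abbbba => babba => bbaa
  | aaba
  | bbaa
  | aababbabaaa => aabbaabaaa => abaaabaaa => abbbaaa => babaaa => babb => bba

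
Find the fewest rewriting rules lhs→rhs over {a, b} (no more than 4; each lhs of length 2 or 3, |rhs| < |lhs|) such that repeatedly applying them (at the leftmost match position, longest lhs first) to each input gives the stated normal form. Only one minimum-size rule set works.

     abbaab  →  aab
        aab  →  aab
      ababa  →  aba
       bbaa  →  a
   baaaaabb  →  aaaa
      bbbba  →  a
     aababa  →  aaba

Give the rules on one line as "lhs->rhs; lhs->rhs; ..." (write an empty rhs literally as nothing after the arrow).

baa->; bab->b; bb->a; bba->

  | abbaab => aab
  | aab
  | ababa => aba
  | bbaa => a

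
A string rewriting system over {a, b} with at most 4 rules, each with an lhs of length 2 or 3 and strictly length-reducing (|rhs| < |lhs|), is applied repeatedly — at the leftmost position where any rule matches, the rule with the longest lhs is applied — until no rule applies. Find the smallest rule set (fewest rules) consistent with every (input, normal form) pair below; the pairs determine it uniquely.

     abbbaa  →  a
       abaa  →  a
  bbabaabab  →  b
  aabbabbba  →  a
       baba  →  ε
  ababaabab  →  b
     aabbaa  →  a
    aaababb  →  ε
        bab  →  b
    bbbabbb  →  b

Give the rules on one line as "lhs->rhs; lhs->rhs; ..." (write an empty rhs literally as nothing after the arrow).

  | abbbaa => abaa => aa => a
  | abaa => aa => a
  | bbabaabab => abaabab => aabab => bab => b
  | aabbabbba => bbabbba => abbba => aba => a

aa->a; aab->b; ba->; bb->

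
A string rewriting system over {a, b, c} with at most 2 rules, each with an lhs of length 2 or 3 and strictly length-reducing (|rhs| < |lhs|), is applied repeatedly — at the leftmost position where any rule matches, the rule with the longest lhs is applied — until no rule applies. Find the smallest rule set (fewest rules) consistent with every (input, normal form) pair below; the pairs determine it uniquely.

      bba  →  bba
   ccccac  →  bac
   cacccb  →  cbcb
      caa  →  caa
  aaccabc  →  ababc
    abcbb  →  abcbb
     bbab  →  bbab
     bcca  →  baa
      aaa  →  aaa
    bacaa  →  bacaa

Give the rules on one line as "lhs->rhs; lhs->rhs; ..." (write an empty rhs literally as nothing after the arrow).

acc->b; cc->a

  | bba
  | ccccac => accac => bac
  | cacccb => cbcb
  | caa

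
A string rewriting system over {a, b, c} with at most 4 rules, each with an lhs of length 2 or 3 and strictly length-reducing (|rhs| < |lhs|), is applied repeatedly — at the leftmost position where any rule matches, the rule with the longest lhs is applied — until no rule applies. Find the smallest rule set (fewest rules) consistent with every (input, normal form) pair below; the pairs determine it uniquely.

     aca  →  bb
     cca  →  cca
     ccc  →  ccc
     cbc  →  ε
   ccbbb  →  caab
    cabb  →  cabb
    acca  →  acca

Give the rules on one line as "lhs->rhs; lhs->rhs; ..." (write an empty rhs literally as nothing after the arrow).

aca->bb; cbb->aa; cbc->

  | aca => bb
  | cca
  | ccc
  | cbc => ε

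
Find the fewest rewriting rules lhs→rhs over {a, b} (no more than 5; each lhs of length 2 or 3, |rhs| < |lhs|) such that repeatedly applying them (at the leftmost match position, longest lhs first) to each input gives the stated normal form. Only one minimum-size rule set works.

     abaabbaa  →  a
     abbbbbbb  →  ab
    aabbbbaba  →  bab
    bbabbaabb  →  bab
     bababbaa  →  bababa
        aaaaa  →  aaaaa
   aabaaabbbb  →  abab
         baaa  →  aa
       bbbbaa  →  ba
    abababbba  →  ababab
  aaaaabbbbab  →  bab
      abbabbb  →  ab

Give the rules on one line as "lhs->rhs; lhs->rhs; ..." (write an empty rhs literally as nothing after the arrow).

aab->ba; baa->a; bb->b; bba->b

  | abaabbaa => aabbaa => babaa => baa => a
  | abbbbbbb => abbbbbb => abbbbb => abbbb => abbb => abb => ab
  | aabbbbaba => babbbaba => babbaba => babba => bab
  | bbabbaabb => bbbaabb => bbaabb => babb => bab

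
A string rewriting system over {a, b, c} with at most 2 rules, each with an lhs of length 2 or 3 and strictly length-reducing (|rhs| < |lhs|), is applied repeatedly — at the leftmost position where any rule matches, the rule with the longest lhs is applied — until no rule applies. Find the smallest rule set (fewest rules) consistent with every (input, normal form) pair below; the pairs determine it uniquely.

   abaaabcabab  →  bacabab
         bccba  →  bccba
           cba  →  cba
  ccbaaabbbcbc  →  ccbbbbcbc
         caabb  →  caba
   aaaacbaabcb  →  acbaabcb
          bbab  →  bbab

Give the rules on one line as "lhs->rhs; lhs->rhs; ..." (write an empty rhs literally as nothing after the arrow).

aaa->; abb->ba

  | abaaabcabab => abbcabab => bacabab
  | bccba
  | cba
  | ccbaaabbbcbc => ccbbbbcbc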